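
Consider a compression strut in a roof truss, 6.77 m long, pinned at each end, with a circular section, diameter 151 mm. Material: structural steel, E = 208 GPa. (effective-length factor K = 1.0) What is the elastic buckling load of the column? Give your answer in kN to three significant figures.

I = πd⁴/64 = π×151⁴/64 = 2.552×10^7 mm⁴
I = 2.552×10^7 mm⁴ = 2.552×10^-5 m⁴
Effective length L_e = K·L = 1 × 6.77 = 6.770 m
P_cr = π²EI / L_e² = π² × 208×10⁹ × 2.552×10^-5 / 6.770² = 1.143×10^6 N

P_cr ≈ 1140 kN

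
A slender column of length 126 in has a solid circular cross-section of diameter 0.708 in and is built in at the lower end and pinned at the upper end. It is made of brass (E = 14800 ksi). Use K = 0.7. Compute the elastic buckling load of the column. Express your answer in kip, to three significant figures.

I = πd⁴/64 = π×0.708⁴/64 = 1.233×10^-2 in⁴
Effective length L_e = K·L = 0.7 × 126 = 88.20 in
P_cr = π²EI / L_e² = π² × 14800×10³ × 1.233×10^-2 / 88.20² = 231.6 lb

P_cr ≈ 0.232 kip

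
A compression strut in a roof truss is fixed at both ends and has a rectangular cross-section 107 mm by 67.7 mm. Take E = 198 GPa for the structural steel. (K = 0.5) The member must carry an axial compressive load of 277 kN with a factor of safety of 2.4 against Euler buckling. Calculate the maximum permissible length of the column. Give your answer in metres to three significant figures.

L_max ≈ 5.70 m

Buckling occurs about the weak axis: I_min = h·b³/12 with b = 67.7 mm (the shorter side).
I_min = 107×67.7³/12 = 2.767×10^6 mm⁴
I = 2.767×10^-6 m⁴
Required critical load P_cr = n·P = 2.4 × 277 = 664.8 kN = 6.648×10^5 N
From P_cr = π²EI/(K·L)²:  L = (1/K)·√(π²EI/P_cr) = (1/0.5)·√(π²×1.98×10^11×2.767×10^-6/6.648×10^5)
L = 5.70 m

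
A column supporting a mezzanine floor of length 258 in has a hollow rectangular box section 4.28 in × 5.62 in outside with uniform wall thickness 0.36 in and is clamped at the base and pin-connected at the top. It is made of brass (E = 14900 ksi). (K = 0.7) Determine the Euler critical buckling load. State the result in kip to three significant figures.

P_cr ≈ 82.5 kip

Inner dimensions: h_i = 5.62 − 2×0.36 = 4.900 in, b_i = 4.28 − 2×0.36 = 3.560 in
Weak-axis I_min = (h_o·b_o³ − h_i·b_i³)/12 with b_o = 4.28, b_i = 3.560 in (shorter outer/inner sides).
I_min = (5.62×4.28³ − 4.900×3.560³)/12 = 18.30 in⁴
Effective length L_e = K·L = 0.7 × 258 = 180.6 in
P_cr = π²EI / L_e² = π² × 14900×10³ × 18.30 / 180.6² = 8.249×10^4 lb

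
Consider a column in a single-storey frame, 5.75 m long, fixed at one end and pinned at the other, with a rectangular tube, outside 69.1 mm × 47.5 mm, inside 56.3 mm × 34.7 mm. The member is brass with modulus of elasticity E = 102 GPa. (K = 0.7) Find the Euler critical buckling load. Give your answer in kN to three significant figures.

Weak-axis I_min = (h_o·b_o³ − h_i·b_i³)/12 with b_o = 47.5, b_i = 34.70 mm (shorter outer/inner sides).
I_min = (69.1×47.5³ − 56.30×34.70³)/12 = 4.211×10^5 mm⁴
I = 4.211×10^5 mm⁴ = 4.211×10^-7 m⁴
Effective length L_e = K·L = 0.7 × 5.75 = 4.025 m
P_cr = π²EI / L_e² = π² × 102×10⁹ × 4.211×10^-7 / 4.025² = 2.617×10^4 N

P_cr ≈ 26.2 kN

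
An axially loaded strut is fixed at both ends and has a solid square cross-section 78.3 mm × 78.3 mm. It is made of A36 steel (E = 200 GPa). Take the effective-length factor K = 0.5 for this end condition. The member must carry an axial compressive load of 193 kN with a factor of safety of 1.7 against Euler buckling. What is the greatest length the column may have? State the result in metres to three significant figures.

L_max ≈ 8.68 m

I = a⁴/12 = 78.3⁴/12 = 3.132×10^6 mm⁴
I = 3.132×10^-6 m⁴
Required critical load P_cr = n·P = 1.7 × 193 = 328.1 kN = 3.281×10^5 N
From P_cr = π²EI/(K·L)²:  L = (1/K)·√(π²EI/P_cr) = (1/0.5)·√(π²×2.00×10^11×3.132×10^-6/3.281×10^5)
L = 8.68 m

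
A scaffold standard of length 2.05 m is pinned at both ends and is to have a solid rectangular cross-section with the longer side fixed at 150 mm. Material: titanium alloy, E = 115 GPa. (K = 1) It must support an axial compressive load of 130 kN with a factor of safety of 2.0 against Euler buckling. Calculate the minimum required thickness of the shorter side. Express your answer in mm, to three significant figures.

Required P_cr = n·P = 2.0 × 130 = 260.0 kN
L_e = K·L = 1 × 2.05 = 2.050 m
Required I = P_cr·L_e²/(π²E) = 2.600×10^5 × 2.050² / (π² × 1.15×10^11) = 9.627×10^-7 m⁴
I_req = 9.627×10^5 mm⁴
Rectangle, weak axis: I_min = h·b³/12 with h = 150 mm fixed  ⇒  b = (12I/h)^(1/3) = 42.5 mm

b ≈ 42.5 mm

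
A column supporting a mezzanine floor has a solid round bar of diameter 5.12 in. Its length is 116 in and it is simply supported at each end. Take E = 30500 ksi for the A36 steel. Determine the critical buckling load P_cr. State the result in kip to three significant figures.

P_cr ≈ 755 kip

I = πd⁴/64 = π×5.12⁴/64 = 33.73 in⁴
Effective length L_e = K·L = 1 × 116 = 116.0 in
P_cr = π²EI / L_e² = π² × 30500×10³ × 33.73 / 116.0² = 7.546×10^5 lb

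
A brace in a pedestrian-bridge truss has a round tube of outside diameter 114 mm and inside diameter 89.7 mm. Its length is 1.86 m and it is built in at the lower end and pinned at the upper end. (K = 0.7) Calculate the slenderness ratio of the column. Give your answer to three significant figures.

d_o = 114 mm, d_i = 89.7 mm
I = π(d_o⁴ − d_i⁴)/64 = π(114⁴ − 89.70⁴)/64 = 5.113×10^6 mm⁴
A = 3.888×10^3 mm²;  r_min = √(I/A) = √(5.113×10^6/3.888×10^3) = 36.26 mm
L_e = K·L = 0.7 × 1.86 m = 1.302 m = 1302.0 mm
λ = L_e / r_min = 1302.0 / 36.26 = 35.9

λ ≈ 35.9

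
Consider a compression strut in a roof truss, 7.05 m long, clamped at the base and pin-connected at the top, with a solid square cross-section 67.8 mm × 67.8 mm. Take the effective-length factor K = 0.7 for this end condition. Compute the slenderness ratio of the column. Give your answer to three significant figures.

λ ≈ 252

For a square r = a/√12 = 67.8/√12 = 19.57 mm
L_e = K·L = 0.7 × 7.05 m = 4.935 m = 4935.0 mm
λ = L_e / r_min = 4935.0 / 19.57 = 252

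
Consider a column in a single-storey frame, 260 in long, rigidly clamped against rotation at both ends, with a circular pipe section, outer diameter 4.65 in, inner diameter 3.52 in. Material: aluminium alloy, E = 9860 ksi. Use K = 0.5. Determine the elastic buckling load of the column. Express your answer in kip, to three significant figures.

P_cr ≈ 88.8 kip

d_o = 4.65 in, d_i = 3.52 in
I = π(d_o⁴ − d_i⁴)/64 = π(4.65⁴ − 3.520⁴)/64 = 15.41 in⁴
Effective length L_e = K·L = 0.5 × 260 = 130.0 in
P_cr = π²EI / L_e² = π² × 9860×10³ × 15.41 / 130.0² = 8.876×10^4 lb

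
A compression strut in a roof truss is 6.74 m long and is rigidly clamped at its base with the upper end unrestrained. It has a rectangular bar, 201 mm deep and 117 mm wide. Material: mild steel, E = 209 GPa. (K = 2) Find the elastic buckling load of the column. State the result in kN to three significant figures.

Buckling occurs about the weak axis: I_min = h·b³/12 with b = 117 mm (the shorter side).
I_min = 201×117³/12 = 2.683×10^7 mm⁴
I = 2.683×10^7 mm⁴ = 2.683×10^-5 m⁴
Effective length L_e = K·L = 2 × 6.74 = 13.48 m
P_cr = π²EI / L_e² = π² × 209×10⁹ × 2.683×10^-5 / 13.48² = 3.045×10^5 N

P_cr ≈ 305 kN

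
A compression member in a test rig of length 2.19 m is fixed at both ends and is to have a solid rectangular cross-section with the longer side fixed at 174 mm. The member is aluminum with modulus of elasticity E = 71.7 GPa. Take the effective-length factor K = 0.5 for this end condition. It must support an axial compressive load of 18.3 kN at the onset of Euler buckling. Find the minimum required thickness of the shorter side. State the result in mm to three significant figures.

b ≈ 12.9 mm

L_e = K·L = 0.5 × 2.19 = 1.095 m
Required I = P_cr·L_e²/(π²E) = 1.830×10^4 × 1.095² / (π² × 7.17×10^10) = 3.101×10^-8 m⁴
I_req = 3.101×10^4 mm⁴
Rectangle, weak axis: I_min = h·b³/12 with h = 174 mm fixed  ⇒  b = (12I/h)^(1/3) = 12.9 mm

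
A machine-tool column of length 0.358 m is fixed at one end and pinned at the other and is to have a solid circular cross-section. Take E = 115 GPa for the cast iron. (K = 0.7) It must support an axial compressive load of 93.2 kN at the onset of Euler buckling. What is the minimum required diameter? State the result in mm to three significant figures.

d ≈ 18.0 mm

L_e = K·L = 0.7 × 0.358 = 0.2506 m
Required I = P_cr·L_e²/(π²E) = 9.320×10^4 × 0.2506² / (π² × 1.15×10^11) = 5.157×10^-9 m⁴
I_req = 5.157×10^3 mm⁴
Solid circle: I = πd⁴/64  ⇒  d = (64I/π)^(1/4) = (64×5.157×10^3/π)^(1/4) = 18.0 mm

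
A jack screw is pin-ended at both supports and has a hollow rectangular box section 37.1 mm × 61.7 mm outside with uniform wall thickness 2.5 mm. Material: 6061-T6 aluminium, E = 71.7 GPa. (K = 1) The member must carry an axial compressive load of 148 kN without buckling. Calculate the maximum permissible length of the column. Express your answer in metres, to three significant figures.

Inner dimensions: h_i = 61.7 − 2×2.5 = 56.70 mm, b_i = 37.1 − 2×2.5 = 32.10 mm
Weak-axis I_min = (h_o·b_o³ − h_i·b_i³)/12 with b_o = 37.1, b_i = 32.10 mm (shorter outer/inner sides).
I_min = (61.7×37.1³ − 56.70×32.10³)/12 = 1.063×10^5 mm⁴
I = 1.063×10^-7 m⁴
At the buckling limit P_cr = P = 1.480×10^5 N
From P_cr = π²EI/(K·L)²:  L = (1/K)·√(π²EI/P_cr) = (1/1)·√(π²×7.17×10^10×1.063×10^-7/1.480×10^5)
L = 0.713 m

L_max ≈ 0.713 m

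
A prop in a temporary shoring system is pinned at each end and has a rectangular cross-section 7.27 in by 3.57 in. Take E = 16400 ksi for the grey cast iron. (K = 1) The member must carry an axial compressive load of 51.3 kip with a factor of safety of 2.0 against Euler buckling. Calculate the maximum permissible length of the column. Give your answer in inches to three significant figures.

Buckling occurs about the weak axis: I_min = h·b³/12 with b = 3.57 in (the shorter side).
I_min = 7.27×3.57³/12 = 27.56 in⁴
Required critical load P_cr = n·P = 2.0 × 51.3 = 102.6 kip = 1.026×10^5 lb
From P_cr = π²EI/(K·L)²:  L = (1/K)·√(π²EI/P_cr) = (1/1)·√(π²×1.64×10^7×27.56/1.026×10^5)
L = 209 in

L_max ≈ 209 in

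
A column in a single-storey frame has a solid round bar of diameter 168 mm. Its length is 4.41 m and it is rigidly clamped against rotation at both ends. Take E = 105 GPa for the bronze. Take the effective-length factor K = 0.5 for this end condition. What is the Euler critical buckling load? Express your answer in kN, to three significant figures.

P_cr ≈ 8330 kN

I = πd⁴/64 = π×168⁴/64 = 3.910×10^7 mm⁴
I = 3.910×10^7 mm⁴ = 3.910×10^-5 m⁴
Effective length L_e = K·L = 0.5 × 4.41 = 2.205 m
P_cr = π²EI / L_e² = π² × 105×10⁹ × 3.910×10^-5 / 2.205² = 8.334×10^6 N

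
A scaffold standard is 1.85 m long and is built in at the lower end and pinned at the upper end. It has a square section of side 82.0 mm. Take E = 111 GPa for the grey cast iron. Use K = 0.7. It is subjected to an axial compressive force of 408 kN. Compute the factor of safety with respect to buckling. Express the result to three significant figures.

I = a⁴/12 = 82.0⁴/12 = 3.768×10^6 mm⁴
I = 3.768×10^6 mm⁴ = 3.768×10^-6 m⁴
Effective length L_e = K·L = 0.7 × 1.85 = 1.295 m
P_cr = π²EI / L_e² = π² × 111×10⁹ × 3.768×10^-6 / 1.295² = 2.461×10^6 N
Factor of safety n = P_cr / P = 2461.3 / 408 = 6.03

n ≈ 6.03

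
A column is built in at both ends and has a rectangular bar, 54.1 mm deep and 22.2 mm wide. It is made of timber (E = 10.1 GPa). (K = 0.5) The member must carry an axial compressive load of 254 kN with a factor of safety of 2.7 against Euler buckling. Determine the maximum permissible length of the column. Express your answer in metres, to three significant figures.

Buckling occurs about the weak axis: I_min = h·b³/12 with b = 22.2 mm (the shorter side).
I_min = 54.1×22.2³/12 = 4.933×10^4 mm⁴
I = 4.933×10^-8 m⁴
Required critical load P_cr = n·P = 2.7 × 254 = 685.8 kN = 6.858×10^5 N
From P_cr = π²EI/(K·L)²:  L = (1/K)·√(π²EI/P_cr) = (1/0.5)·√(π²×1.01×10^10×4.933×10^-8/6.858×10^5)
L = 0.169 m

L_max ≈ 0.169 m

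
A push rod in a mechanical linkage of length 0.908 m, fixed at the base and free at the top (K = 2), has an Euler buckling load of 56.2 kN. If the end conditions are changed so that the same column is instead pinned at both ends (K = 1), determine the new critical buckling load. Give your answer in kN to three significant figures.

P_cr ∝ 1/K², so P_cr,new = P_cr,old × (K_old/K_new)² = 56.2 × (2/1)²
= 56.2 × 4.000 = 225 kN

P_cr ≈ 225 kN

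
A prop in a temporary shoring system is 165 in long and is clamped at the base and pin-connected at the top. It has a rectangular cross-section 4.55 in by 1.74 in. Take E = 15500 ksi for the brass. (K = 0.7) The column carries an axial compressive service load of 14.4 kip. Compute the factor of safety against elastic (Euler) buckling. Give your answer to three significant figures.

n ≈ 1.59

Buckling occurs about the weak axis: I_min = h·b³/12 with b = 1.74 in (the shorter side).
I_min = 4.55×1.74³/12 = 1.997 in⁴
Effective length L_e = K·L = 0.7 × 165 = 115.5 in
P_cr = π²EI / L_e² = π² × 15500×10³ × 1.997 / 115.5² = 2.291×10^4 lb
Factor of safety n = P_cr / P = 22.906 / 14.4 = 1.59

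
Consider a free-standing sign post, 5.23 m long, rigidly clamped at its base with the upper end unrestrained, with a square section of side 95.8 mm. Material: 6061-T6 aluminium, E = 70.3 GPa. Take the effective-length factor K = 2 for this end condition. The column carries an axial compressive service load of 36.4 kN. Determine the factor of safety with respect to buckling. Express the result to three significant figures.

n ≈ 1.22

I = a⁴/12 = 95.8⁴/12 = 7.019×10^6 mm⁴
I = 7.019×10^6 mm⁴ = 7.019×10^-6 m⁴
Effective length L_e = K·L = 2 × 5.23 = 10.46 m
P_cr = π²EI / L_e² = π² × 70.3×10⁹ × 7.019×10^-6 / 10.46² = 4.451×10^4 N
Factor of safety n = P_cr / P = 44.512 / 36.4 = 1.22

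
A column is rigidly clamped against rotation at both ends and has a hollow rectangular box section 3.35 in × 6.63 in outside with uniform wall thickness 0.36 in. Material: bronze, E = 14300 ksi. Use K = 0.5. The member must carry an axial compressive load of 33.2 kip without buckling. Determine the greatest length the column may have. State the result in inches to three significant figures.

Inner dimensions: h_i = 6.63 − 2×0.36 = 5.910 in, b_i = 3.35 − 2×0.36 = 2.630 in
Weak-axis I_min = (h_o·b_o³ − h_i·b_i³)/12 with b_o = 3.35, b_i = 2.630 in (shorter outer/inner sides).
I_min = (6.63×3.35³ − 5.910×2.630³)/12 = 11.81 in⁴
At the buckling limit P_cr = P = 3.320×10^4 lb
From P_cr = π²EI/(K·L)²:  L = (1/K)·√(π²EI/P_cr) = (1/0.5)·√(π²×1.43×10^7×11.81/3.320×10^4)
L = 448 in

L_max ≈ 448 in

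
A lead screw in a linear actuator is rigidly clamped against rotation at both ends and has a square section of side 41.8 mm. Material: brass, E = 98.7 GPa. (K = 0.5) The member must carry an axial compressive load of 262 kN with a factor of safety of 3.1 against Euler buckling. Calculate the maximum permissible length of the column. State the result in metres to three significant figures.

L_max ≈ 1.10 m

I = a⁴/12 = 41.8⁴/12 = 2.544×10^5 mm⁴
I = 2.544×10^-7 m⁴
Required critical load P_cr = n·P = 3.1 × 262 = 812.2 kN = 8.122×10^5 N
From P_cr = π²EI/(K·L)²:  L = (1/K)·√(π²EI/P_cr) = (1/0.5)·√(π²×9.87×10^10×2.544×10^-7/8.122×10^5)
L = 1.10 m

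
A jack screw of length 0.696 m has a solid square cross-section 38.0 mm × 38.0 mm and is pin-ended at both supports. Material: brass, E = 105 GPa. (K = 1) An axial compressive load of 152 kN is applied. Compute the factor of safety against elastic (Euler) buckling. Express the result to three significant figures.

n ≈ 2.45

I = a⁴/12 = 38.0⁴/12 = 1.738×10^5 mm⁴
I = 1.738×10^5 mm⁴ = 1.738×10^-7 m⁴
Effective length L_e = K·L = 1 × 0.696 = 0.6960 m
P_cr = π²EI / L_e² = π² × 105×10⁹ × 1.738×10^-7 / 0.6960² = 3.717×10^5 N
Factor of safety n = P_cr / P = 371.73 / 152 = 2.45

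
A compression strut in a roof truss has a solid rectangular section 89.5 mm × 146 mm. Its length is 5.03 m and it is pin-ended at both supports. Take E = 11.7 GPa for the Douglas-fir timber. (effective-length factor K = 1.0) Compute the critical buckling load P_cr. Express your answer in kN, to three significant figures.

P_cr ≈ 39.8 kN

Buckling occurs about the weak axis: I_min = h·b³/12 with b = 89.5 mm (the shorter side).
I_min = 146×89.5³/12 = 8.722×10^6 mm⁴
I = 8.722×10^6 mm⁴ = 8.722×10^-6 m⁴
Effective length L_e = K·L = 1 × 5.03 = 5.030 m
P_cr = π²EI / L_e² = π² × 11.7×10⁹ × 8.722×10^-6 / 5.030² = 3.981×10^4 N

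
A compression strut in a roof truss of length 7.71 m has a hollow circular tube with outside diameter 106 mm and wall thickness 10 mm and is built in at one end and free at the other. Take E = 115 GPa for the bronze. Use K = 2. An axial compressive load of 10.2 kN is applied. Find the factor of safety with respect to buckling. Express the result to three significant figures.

Inner diameter d_i = 106 − 2×10 = 86.00 mm
I = π(d_o⁴ − d_i⁴)/64 = π(106⁴ − 86.00⁴)/64 = 3.512×10^6 mm⁴
I = 3.512×10^6 mm⁴ = 3.512×10^-6 m⁴
Effective length L_e = K·L = 2 × 7.71 = 15.42 m
P_cr = π²EI / L_e² = π² × 115×10⁹ × 3.512×10^-6 / 15.42² = 1.676×10^4 N
Factor of safety n = P_cr / P = 16.764 / 10.2 = 1.64

n ≈ 1.64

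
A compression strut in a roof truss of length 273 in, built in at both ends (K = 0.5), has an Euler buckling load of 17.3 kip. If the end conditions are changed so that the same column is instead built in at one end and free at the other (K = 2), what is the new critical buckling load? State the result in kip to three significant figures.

P_cr ≈ 1.08 kip

P_cr ∝ 1/K², so P_cr,new = P_cr,old × (K_old/K_new)² = 17.3 × (0.5/2)²
= 17.3 × 0.06250 = 1.08 kip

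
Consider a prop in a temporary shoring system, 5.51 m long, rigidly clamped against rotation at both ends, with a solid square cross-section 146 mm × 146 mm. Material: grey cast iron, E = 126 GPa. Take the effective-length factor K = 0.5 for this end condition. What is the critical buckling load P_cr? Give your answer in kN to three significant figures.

P_cr ≈ 6200 kN

I = a⁴/12 = 146⁴/12 = 3.786×10^7 mm⁴
I = 3.786×10^7 mm⁴ = 3.786×10^-5 m⁴
Effective length L_e = K·L = 0.5 × 5.51 = 2.755 m
P_cr = π²EI / L_e² = π² × 126×10⁹ × 3.786×10^-5 / 2.755² = 6.204×10^6 N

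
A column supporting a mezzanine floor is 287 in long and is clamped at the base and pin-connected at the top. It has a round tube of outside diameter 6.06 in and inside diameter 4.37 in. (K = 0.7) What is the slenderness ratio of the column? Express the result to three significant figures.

λ ≈ 108

d_o = 6.06 in, d_i = 4.37 in
I = π(d_o⁴ − d_i⁴)/64 = π(6.06⁴ − 4.370⁴)/64 = 48.30 in⁴
A = 13.84 in²;  r_min = √(I/A) = √(48.30/13.84) = 1.868 in
L_e = K·L = 0.7 × 287 = 200.9 in
λ = L_e / r_min = 200.90 / 1.868 = 108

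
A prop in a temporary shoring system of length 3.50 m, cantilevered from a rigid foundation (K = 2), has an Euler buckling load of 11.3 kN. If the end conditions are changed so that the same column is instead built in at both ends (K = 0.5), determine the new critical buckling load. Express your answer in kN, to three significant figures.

P_cr ≈ 181 kN

P_cr ∝ 1/K², so P_cr,new = P_cr,old × (K_old/K_new)² = 11.3 × (2/0.5)²
= 11.3 × 16.00 = 181 kN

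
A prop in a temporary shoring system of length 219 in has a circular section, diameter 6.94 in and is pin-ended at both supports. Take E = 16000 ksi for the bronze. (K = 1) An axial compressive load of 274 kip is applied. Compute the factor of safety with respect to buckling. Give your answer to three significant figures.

I = πd⁴/64 = π×6.94⁴/64 = 113.9 in⁴
Effective length L_e = K·L = 1 × 219 = 219.0 in
P_cr = π²EI / L_e² = π² × 16000×10³ × 113.9 / 219.0² = 3.749×10^5 lb
Factor of safety n = P_cr / P = 374.92 / 274 = 1.37

n ≈ 1.37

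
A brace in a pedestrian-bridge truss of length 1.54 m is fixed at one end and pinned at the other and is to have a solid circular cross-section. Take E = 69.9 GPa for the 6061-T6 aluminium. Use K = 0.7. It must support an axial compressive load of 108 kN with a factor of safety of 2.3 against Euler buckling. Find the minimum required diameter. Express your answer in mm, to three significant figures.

d ≈ 54.0 mm

Required P_cr = n·P = 2.3 × 108 = 248.4 kN
L_e = K·L = 0.7 × 1.54 = 1.078 m
Required I = P_cr·L_e²/(π²E) = 2.484×10^5 × 1.078² / (π² × 6.99×10^10) = 4.184×10^-7 m⁴
I_req = 4.184×10^5 mm⁴
Solid circle: I = πd⁴/64  ⇒  d = (64I/π)^(1/4) = (64×4.184×10^5/π)^(1/4) = 54.0 mm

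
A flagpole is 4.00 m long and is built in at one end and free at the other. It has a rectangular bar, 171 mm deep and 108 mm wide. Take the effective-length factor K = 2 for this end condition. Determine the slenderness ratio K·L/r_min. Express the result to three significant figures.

λ ≈ 257

Buckling occurs about the weak axis: I_min = h·b³/12 with b = 108 mm (the shorter side).
I_min = 171×108³/12 = 1.795×10^7 mm⁴
A = 1.847×10^4 mm²;  r_min = √(I/A) = √(1.795×10^7/1.847×10^4) = 31.18 mm
L_e = K·L = 2 × 4.00 m = 8.000 m = 8000.0 mm
λ = L_e / r_min = 8000.0 / 31.18 = 257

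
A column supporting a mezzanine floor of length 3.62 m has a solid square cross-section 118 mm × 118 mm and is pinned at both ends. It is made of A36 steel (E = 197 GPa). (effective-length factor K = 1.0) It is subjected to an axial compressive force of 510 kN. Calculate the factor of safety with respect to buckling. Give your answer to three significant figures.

I = a⁴/12 = 118⁴/12 = 1.616×10^7 mm⁴
I = 1.616×10^7 mm⁴ = 1.616×10^-5 m⁴
Effective length L_e = K·L = 1 × 3.62 = 3.620 m
P_cr = π²EI / L_e² = π² × 197×10⁹ × 1.616×10^-5 / 3.620² = 2.397×10^6 N
Factor of safety n = P_cr / P = 2397.2 / 510 = 4.70

n ≈ 4.70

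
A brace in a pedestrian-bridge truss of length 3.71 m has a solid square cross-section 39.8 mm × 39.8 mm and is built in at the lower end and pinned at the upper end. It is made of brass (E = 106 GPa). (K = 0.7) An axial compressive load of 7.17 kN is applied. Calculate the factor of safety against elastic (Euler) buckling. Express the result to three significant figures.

n ≈ 4.52

I = a⁴/12 = 39.8⁴/12 = 2.091×10^5 mm⁴
I = 2.091×10^5 mm⁴ = 2.091×10^-7 m⁴
Effective length L_e = K·L = 0.7 × 3.71 = 2.597 m
P_cr = π²EI / L_e² = π² × 106×10⁹ × 2.091×10^-7 / 2.597² = 3.243×10^4 N
Factor of safety n = P_cr / P = 32.435 / 7.17 = 4.52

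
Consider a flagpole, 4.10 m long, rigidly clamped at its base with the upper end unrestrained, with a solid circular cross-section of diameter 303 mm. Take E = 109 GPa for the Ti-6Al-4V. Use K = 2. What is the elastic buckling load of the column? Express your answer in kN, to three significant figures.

I = πd⁴/64 = π×303⁴/64 = 4.138×10^8 mm⁴
I = 4.138×10^8 mm⁴ = 4.138×10^-4 m⁴
Effective length L_e = K·L = 2 × 4.10 = 8.200 m
P_cr = π²EI / L_e² = π² × 109×10⁹ × 4.138×10^-4 / 8.200² = 6.620×10^6 N

P_cr ≈ 6620 kN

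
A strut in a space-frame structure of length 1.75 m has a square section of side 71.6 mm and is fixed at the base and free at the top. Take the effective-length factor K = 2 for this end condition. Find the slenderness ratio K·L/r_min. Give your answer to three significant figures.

I = a⁴/12 = 71.6⁴/12 = 2.190×10^6 mm⁴
A = 5.127×10^3 mm²;  r_min = √(I/A) = √(2.190×10^6/5.127×10^3) = 20.67 mm
L_e = K·L = 2 × 1.75 m = 3.500 m = 3500.0 mm
λ = L_e / r_min = 3500.0 / 20.67 = 169

λ ≈ 169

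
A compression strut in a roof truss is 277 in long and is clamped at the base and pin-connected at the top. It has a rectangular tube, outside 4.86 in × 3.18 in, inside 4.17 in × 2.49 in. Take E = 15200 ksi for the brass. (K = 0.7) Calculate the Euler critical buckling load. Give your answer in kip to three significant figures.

P_cr ≈ 30.6 kip

Weak-axis I_min = (h_o·b_o³ − h_i·b_i³)/12 with b_o = 3.18, b_i = 2.490 in (shorter outer/inner sides).
I_min = (4.86×3.18³ − 4.170×2.490³)/12 = 7.659 in⁴
Effective length L_e = K·L = 0.7 × 277 = 193.9 in
P_cr = π²EI / L_e² = π² × 15200×10³ × 7.659 / 193.9² = 3.056×10^4 lb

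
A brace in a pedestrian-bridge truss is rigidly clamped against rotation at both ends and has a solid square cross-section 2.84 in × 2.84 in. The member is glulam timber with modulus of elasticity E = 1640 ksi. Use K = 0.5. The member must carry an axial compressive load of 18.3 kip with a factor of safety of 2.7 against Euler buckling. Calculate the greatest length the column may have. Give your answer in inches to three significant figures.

I = a⁴/12 = 2.84⁴/12 = 5.421 in⁴
Required critical load P_cr = n·P = 2.7 × 18.3 = 49.41 kip = 4.941×10^4 lb
From P_cr = π²EI/(K·L)²:  L = (1/K)·√(π²EI/P_cr) = (1/0.5)·√(π²×1.64×10^6×5.421/4.941×10^4)
L = 84.3 in

L_max ≈ 84.3 in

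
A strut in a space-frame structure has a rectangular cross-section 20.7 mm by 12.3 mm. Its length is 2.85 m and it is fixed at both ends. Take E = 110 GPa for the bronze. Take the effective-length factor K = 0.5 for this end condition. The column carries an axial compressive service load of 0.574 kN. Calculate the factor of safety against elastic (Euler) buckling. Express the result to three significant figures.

Buckling occurs about the weak axis: I_min = h·b³/12 with b = 12.3 mm (the shorter side).
I_min = 20.7×12.3³/12 = 3.210×10^3 mm⁴
I = 3.210×10^3 mm⁴ = 3.210×10^-9 m⁴
Effective length L_e = K·L = 0.5 × 2.85 = 1.425 m
P_cr = π²EI / L_e² = π² × 110×10⁹ × 3.210×10^-9 / 1.425² = 1.716×10^3 N
Factor of safety n = P_cr / P = 1.7162 / 0.574 = 2.99

n ≈ 2.99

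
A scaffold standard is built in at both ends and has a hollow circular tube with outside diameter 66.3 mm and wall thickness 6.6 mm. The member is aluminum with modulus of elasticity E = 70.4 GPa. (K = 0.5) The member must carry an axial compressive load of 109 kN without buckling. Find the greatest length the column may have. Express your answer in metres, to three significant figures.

L_max ≈ 3.77 m

Inner diameter d_i = 66.3 − 2×6.6 = 53.10 mm
I = π(d_o⁴ − d_i⁴)/64 = π(66.3⁴ − 53.10⁴)/64 = 5.582×10^5 mm⁴
I = 5.582×10^-7 m⁴
At the buckling limit P_cr = P = 1.090×10^5 N
From P_cr = π²EI/(K·L)²:  L = (1/K)·√(π²EI/P_cr) = (1/0.5)·√(π²×7.04×10^10×5.582×10^-7/1.090×10^5)
L = 3.77 m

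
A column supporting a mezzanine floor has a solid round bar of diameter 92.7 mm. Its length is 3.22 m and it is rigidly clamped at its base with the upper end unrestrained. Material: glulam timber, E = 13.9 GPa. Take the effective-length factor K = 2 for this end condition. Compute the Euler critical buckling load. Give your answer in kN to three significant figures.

I = πd⁴/64 = π×92.7⁴/64 = 3.625×10^6 mm⁴
I = 3.625×10^6 mm⁴ = 3.625×10^-6 m⁴
Effective length L_e = K·L = 2 × 3.22 = 6.440 m
P_cr = π²EI / L_e² = π² × 13.9×10⁹ × 3.625×10^-6 / 6.440² = 1.199×10^4 N

P_cr ≈ 12.0 kN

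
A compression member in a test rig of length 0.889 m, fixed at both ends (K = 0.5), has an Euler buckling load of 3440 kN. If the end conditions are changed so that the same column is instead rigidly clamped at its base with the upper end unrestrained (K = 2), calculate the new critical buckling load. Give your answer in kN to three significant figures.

P_cr ≈ 215 kN

P_cr ∝ 1/K², so P_cr,new = P_cr,old × (K_old/K_new)² = 3440 × (0.5/2)²
= 3440 × 0.06250 = 215 kN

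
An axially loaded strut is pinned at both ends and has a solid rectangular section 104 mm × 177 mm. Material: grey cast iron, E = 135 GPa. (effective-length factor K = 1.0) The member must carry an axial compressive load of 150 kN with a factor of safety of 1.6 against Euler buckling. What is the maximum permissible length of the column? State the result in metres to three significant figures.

Buckling occurs about the weak axis: I_min = h·b³/12 with b = 104 mm (the shorter side).
I_min = 177×104³/12 = 1.659×10^7 mm⁴
I = 1.659×10^-5 m⁴
Required critical load P_cr = n·P = 1.6 × 150 = 240.0 kN = 2.400×10^5 N
From P_cr = π²EI/(K·L)²:  L = (1/K)·√(π²EI/P_cr) = (1/1)·√(π²×1.35×10^11×1.659×10^-5/2.400×10^5)
L = 9.60 m

L_max ≈ 9.60 m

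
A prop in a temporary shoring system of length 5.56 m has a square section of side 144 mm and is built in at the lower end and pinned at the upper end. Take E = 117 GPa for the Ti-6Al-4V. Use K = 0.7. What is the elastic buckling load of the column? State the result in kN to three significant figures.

I = a⁴/12 = 144⁴/12 = 3.583×10^7 mm⁴
I = 3.583×10^7 mm⁴ = 3.583×10^-5 m⁴
Effective length L_e = K·L = 0.7 × 5.56 = 3.892 m
P_cr = π²EI / L_e² = π² × 117×10⁹ × 3.583×10^-5 / 3.892² = 2.732×10^6 N

P_cr ≈ 2730 kN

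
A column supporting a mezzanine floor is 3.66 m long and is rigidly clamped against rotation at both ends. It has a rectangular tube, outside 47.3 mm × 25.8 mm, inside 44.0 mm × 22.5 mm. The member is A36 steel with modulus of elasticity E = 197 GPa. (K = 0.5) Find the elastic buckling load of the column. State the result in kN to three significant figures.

P_cr ≈ 15.1 kN

Weak-axis I_min = (h_o·b_o³ − h_i·b_i³)/12 with b_o = 25.8, b_i = 22.50 mm (shorter outer/inner sides).
I_min = (47.3×25.8³ − 44.00×22.50³)/12 = 2.593×10^4 mm⁴
I = 2.593×10^4 mm⁴ = 2.593×10^-8 m⁴
Effective length L_e = K·L = 0.5 × 3.66 = 1.830 m
P_cr = π²EI / L_e² = π² × 197×10⁹ × 2.593×10^-8 / 1.830² = 1.505×10^4 N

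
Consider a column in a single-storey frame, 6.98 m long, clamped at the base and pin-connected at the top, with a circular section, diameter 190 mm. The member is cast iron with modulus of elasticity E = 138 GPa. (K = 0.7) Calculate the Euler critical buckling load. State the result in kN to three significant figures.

P_cr ≈ 3650 kN

I = πd⁴/64 = π×190⁴/64 = 6.397×10^7 mm⁴
I = 6.397×10^7 mm⁴ = 6.397×10^-5 m⁴
Effective length L_e = K·L = 0.7 × 6.98 = 4.886 m
P_cr = π²EI / L_e² = π² × 138×10⁹ × 6.397×10^-5 / 4.886² = 3.650×10^6 N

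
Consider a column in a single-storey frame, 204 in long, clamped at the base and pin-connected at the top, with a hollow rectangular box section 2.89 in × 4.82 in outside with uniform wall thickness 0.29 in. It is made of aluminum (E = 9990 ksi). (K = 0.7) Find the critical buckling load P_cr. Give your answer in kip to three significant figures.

P_cr ≈ 25.8 kip

Inner dimensions: h_i = 4.82 − 2×0.29 = 4.240 in, b_i = 2.89 − 2×0.29 = 2.310 in
Weak-axis I_min = (h_o·b_o³ − h_i·b_i³)/12 with b_o = 2.89, b_i = 2.310 in (shorter outer/inner sides).
I_min = (4.82×2.89³ − 4.240×2.310³)/12 = 5.340 in⁴
Effective length L_e = K·L = 0.7 × 204 = 142.8 in
P_cr = π²EI / L_e² = π² × 9990×10³ × 5.340 / 142.8² = 2.582×10^4 lb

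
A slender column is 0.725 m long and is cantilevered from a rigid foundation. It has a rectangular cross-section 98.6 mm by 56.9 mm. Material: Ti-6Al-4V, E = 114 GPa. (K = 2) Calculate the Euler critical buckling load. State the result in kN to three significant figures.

P_cr ≈ 810 kN

Buckling occurs about the weak axis: I_min = h·b³/12 with b = 56.9 mm (the shorter side).
I_min = 98.6×56.9³/12 = 1.514×10^6 mm⁴
I = 1.514×10^6 mm⁴ = 1.514×10^-6 m⁴
Effective length L_e = K·L = 2 × 0.725 = 1.450 m
P_cr = π²EI / L_e² = π² × 114×10⁹ × 1.514×10^-6 / 1.450² = 8.100×10^5 N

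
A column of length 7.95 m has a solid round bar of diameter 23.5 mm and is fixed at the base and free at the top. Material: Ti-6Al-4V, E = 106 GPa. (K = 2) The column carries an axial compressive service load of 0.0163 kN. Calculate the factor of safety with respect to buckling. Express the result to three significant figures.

n ≈ 3.80

I = πd⁴/64 = π×23.5⁴/64 = 1.497×10^4 mm⁴
I = 1.497×10^4 mm⁴ = 1.497×10^-8 m⁴
Effective length L_e = K·L = 2 × 7.95 = 15.90 m
P_cr = π²EI / L_e² = π² × 106×10⁹ × 1.497×10^-8 / 15.90² = 61.95 N
Factor of safety n = P_cr / P = 0.061952 / 0.0163 = 3.80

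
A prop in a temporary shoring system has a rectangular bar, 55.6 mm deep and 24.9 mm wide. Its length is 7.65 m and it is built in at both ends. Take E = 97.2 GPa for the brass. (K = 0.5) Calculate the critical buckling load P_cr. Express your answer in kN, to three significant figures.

P_cr ≈ 4.69 kN

Buckling occurs about the weak axis: I_min = h·b³/12 with b = 24.9 mm (the shorter side).
I_min = 55.6×24.9³/12 = 7.153×10^4 mm⁴
I = 7.153×10^4 mm⁴ = 7.153×10^-8 m⁴
Effective length L_e = K·L = 0.5 × 7.65 = 3.825 m
P_cr = π²EI / L_e² = π² × 97.2×10⁹ × 7.153×10^-8 / 3.825² = 4.690×10^3 N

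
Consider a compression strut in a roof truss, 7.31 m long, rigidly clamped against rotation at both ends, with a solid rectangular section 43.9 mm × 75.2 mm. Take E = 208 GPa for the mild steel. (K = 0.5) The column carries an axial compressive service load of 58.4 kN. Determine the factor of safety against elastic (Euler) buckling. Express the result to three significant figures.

Buckling occurs about the weak axis: I_min = h·b³/12 with b = 43.9 mm (the shorter side).
I_min = 75.2×43.9³/12 = 5.302×10^5 mm⁴
I = 5.302×10^5 mm⁴ = 5.302×10^-7 m⁴
Effective length L_e = K·L = 0.5 × 7.31 = 3.655 m
P_cr = π²EI / L_e² = π² × 208×10⁹ × 5.302×10^-7 / 3.655² = 8.147×10^4 N
Factor of safety n = P_cr / P = 81.474 / 58.4 = 1.40

n ≈ 1.40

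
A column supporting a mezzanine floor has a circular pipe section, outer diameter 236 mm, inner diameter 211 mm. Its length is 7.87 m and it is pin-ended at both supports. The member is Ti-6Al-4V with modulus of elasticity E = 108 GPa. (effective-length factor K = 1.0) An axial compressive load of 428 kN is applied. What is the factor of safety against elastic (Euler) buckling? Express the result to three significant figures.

d_o = 236 mm, d_i = 211 mm
I = π(d_o⁴ − d_i⁴)/64 = π(236⁴ − 211.0⁴)/64 = 5.497×10^7 mm⁴
I = 5.497×10^7 mm⁴ = 5.497×10^-5 m⁴
Effective length L_e = K·L = 1 × 7.87 = 7.870 m
P_cr = π²EI / L_e² = π² × 108×10⁹ × 5.497×10^-5 / 7.870² = 9.461×10^5 N
Factor of safety n = P_cr / P = 946.09 / 428 = 2.21

n ≈ 2.21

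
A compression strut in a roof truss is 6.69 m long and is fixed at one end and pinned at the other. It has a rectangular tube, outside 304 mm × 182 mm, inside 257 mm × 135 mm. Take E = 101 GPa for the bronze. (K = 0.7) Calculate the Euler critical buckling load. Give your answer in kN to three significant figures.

P_cr ≈ 4550 kN

Weak-axis I_min = (h_o·b_o³ − h_i·b_i³)/12 with b_o = 182, b_i = 135.0 mm (shorter outer/inner sides).
I_min = (304×182³ − 257.0×135.0³)/12 = 1.000×10^8 mm⁴
I = 1.000×10^8 mm⁴ = 1.000×10^-4 m⁴
Effective length L_e = K·L = 0.7 × 6.69 = 4.683 m
P_cr = π²EI / L_e² = π² × 101×10⁹ × 1.000×10^-4 / 4.683² = 4.547×10^6 N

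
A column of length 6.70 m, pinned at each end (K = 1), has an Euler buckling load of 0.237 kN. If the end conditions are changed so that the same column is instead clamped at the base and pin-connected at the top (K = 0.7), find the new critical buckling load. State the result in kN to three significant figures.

P_cr ≈ 0.484 kN

P_cr ∝ 1/K², so P_cr,new = P_cr,old × (K_old/K_new)² = 0.237 × (1/0.7)²
= 0.237 × 2.041 = 0.484 kN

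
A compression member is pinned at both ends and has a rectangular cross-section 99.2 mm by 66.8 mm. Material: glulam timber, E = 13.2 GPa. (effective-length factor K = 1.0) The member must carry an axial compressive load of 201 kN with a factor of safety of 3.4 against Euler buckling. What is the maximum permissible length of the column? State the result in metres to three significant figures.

Buckling occurs about the weak axis: I_min = h·b³/12 with b = 66.8 mm (the shorter side).
I_min = 99.2×66.8³/12 = 2.464×10^6 mm⁴
I = 2.464×10^-6 m⁴
Required critical load P_cr = n·P = 3.4 × 201 = 683.4 kN = 6.834×10^5 N
From P_cr = π²EI/(K·L)²:  L = (1/K)·√(π²EI/P_cr) = (1/1)·√(π²×1.32×10^10×2.464×10^-6/6.834×10^5)
L = 0.685 m

L_max ≈ 0.685 m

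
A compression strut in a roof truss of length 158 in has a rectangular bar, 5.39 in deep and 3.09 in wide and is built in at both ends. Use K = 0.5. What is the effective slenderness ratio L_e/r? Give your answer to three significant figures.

For a rectangle r_min = b/√12 = 3.09/√12 = 0.8920 in
L_e = K·L = 0.5 × 158 = 79.00 in
λ = L_e / r_min = 79.000 / 0.8920 = 88.6

λ ≈ 88.6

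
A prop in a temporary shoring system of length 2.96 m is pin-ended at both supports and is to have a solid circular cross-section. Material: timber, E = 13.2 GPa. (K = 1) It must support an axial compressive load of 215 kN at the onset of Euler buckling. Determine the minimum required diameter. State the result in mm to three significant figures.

d ≈ 131 mm

L_e = K·L = 1 × 2.96 = 2.960 m
Required I = P_cr·L_e²/(π²E) = 2.150×10^5 × 2.960² / (π² × 1.32×10^10) = 1.446×10^-5 m⁴
I_req = 1.446×10^7 mm⁴
Solid circle: I = πd⁴/64  ⇒  d = (64I/π)^(1/4) = (64×1.446×10^7/π)^(1/4) = 131 mm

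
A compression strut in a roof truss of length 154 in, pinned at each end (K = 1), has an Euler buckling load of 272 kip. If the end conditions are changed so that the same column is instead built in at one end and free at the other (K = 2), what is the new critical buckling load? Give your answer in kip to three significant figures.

P_cr ∝ 1/K², so P_cr,new = P_cr,old × (K_old/K_new)² = 272 × (1/2)²
= 272 × 0.2500 = 68.0 kip

P_cr ≈ 68.0 kip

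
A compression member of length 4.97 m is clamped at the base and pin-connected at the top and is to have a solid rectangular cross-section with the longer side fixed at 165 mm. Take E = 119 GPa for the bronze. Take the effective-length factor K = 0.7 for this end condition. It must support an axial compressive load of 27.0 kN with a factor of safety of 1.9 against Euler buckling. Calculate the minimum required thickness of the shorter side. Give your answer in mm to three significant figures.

Required P_cr = n·P = 1.9 × 27.0 = 51.30 kN
L_e = K·L = 0.7 × 4.97 = 3.479 m
Required I = P_cr·L_e²/(π²E) = 5.130×10^4 × 3.479² / (π² × 1.19×10^11) = 5.287×10^-7 m⁴
I_req = 5.287×10^5 mm⁴
Rectangle, weak axis: I_min = h·b³/12 with h = 165 mm fixed  ⇒  b = (12I/h)^(1/3) = 33.8 mm

b ≈ 33.8 mm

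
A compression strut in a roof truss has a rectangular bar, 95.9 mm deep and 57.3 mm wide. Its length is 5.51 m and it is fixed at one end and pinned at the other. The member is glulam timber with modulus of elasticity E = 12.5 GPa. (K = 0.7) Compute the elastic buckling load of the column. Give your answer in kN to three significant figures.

Buckling occurs about the weak axis: I_min = h·b³/12 with b = 57.3 mm (the shorter side).
I_min = 95.9×57.3³/12 = 1.503×10^6 mm⁴
I = 1.503×10^6 mm⁴ = 1.503×10^-6 m⁴
Effective length L_e = K·L = 0.7 × 5.51 = 3.857 m
P_cr = π²EI / L_e² = π² × 12.5×10⁹ × 1.503×10^-6 / 3.857² = 1.247×10^4 N

P_cr ≈ 12.5 kN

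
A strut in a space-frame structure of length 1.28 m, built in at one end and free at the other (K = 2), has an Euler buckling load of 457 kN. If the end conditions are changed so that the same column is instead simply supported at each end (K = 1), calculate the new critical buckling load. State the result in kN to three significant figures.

P_cr ∝ 1/K², so P_cr,new = P_cr,old × (K_old/K_new)² = 457 × (2/1)²
= 457 × 4.000 = 1830 kN

P_cr ≈ 1830 kN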